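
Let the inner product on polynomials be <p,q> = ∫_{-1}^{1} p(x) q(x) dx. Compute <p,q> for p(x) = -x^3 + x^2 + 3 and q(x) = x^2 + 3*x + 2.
<p,q> = 218/15

Expand the product: p(x)·q(x) = -x^5 - 2*x^4 + x^3 + 5*x^2 + 9*x + 6.
∫_{-1}^{1} of each monomial x^k gives [2/(k+1) if k even, 0 if k odd]. Integrating term-by-term (or equivalently evaluating the antiderivative F(x) = -x^6/6 - 2*x^5/5 + x^4/4 + 5*x^3/3 + 9*x^2/2 + 6*x at the endpoints):
  F(1) − F(−1) = 237/20 − (-161/60) = 218/15.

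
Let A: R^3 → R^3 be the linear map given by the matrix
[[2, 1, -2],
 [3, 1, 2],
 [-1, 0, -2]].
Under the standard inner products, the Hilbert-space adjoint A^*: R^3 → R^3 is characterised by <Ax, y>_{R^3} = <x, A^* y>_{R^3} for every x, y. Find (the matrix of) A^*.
A^* = A^T =
[[2, 3, -1],
 [1, 1, 0],
 [-2, 2, -2]]

For real matrices with standard dot products, the defining identity <Ax, y> = <x, A^* y> gives (Ax)^T y = x^T (A^*) y, i.e. x^T A^T y = x^T (A^*) y. Since this holds for all x, y, we must have A^* = A^T. Therefore
A^* =
[[2, 3, -1],
 [1, 1, 0],
 [-2, 2, -2]].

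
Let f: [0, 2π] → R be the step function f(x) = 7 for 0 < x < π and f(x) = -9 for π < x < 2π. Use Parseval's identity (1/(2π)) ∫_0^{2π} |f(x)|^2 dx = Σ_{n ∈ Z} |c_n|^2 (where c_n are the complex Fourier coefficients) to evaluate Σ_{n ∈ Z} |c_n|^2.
Σ |c_n|^2 = 65

Parseval equates the L^2 energy of f (normalised by 1/(2π)) with the ℓ^2 sum of its Fourier coefficients: (1/(2π)) ∫_0^{2π} |f|^2 = Σ |c_n|^2.
Compute the left side: (1/(2π)) [∫_0^π 7^2 dx + ∫_π^{2π} (-9)^2 dx] = (1/(2π)) · (49π + 81π) = (49 + 81)/2 = 65.
So Σ_{n ∈ Z} |c_n|^2 = 65.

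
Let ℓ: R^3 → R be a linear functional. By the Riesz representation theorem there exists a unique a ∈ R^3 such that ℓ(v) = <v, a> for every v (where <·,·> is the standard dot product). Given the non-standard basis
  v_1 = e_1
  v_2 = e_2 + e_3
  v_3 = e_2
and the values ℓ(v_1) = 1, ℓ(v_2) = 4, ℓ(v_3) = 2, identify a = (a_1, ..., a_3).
a = (1, 2, 2)

Write a = (a_1, ..., a_3) in the standard basis. For each basis vector v_i, ℓ(v_i) = <v_i, a> is a linear equation in the a_j's. Collect the n equations into a matrix system V a = ℓ, where row i of V is v_i (expressed in the standard basis). Since V is invertible (lower-triangular with 1s on the diagonal, up to permutation), solve by back-substitution:
  V =
[[1, 0, 0],
 [0, 1, 1],
 [0, 1, 0]]
  V a = (1, 4, 2)
Solving gives a = (1, 2, 2).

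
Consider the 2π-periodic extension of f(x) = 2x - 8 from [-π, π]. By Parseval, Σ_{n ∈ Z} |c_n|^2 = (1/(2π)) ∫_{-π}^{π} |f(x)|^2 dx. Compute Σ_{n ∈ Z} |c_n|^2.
Σ |c_n|^2 = 4π^2/3 + 64

Expand and integrate term by term over [-π, π]:
  ∫ (2x)^2 dx = 4·(2π^3/3); ∫ 2·2·(-8)·x dx = 0 (odd integrand); ∫ (-8)^2 dx = 64·2π.
So (1/(2π)) ∫_{-π}^{π} (2x - 8)^2 dx = 4π^2/3 + 64 = 4π^2/3 + 64.
Parseval ⇒ Σ |c_n|^2 = 4π^2/3 + 64.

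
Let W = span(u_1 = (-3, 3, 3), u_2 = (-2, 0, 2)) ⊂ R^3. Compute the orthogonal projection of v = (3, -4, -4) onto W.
proj_W(v) = (7/2, -4, -7/2)

Set up U = [u_1 | ... | u_2] ∈ R^(3×2). The projector onto W = col(U) is P = U (U^T U)^(-1) U^T.
Compute U^T U =
  [27, 12]
  [12, 8],
and U^T v = (-33, -14).
Solve U^T U · c = U^T v for the coefficients: c = (-4/3, 1/4). The projection is proj_W(v) = U c.
Check: (v - proj_W(v)) · u_1 = 0  (should be 0).
Check: (v - proj_W(v)) · u_2 = 0  (should be 0).
Result: proj_W(v) = (7/2, -4, -7/2).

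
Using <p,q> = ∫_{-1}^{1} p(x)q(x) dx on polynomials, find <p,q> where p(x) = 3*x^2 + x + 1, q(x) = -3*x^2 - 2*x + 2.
<p,q> = 16/15

Expand the product: p(x)·q(x) = -9*x^4 - 9*x^3 + x^2 + 2.
∫_{-1}^{1} of each monomial x^k gives [2/(k+1) if k even, 0 if k odd]. Integrating term-by-term (or equivalently evaluating the antiderivative F(x) = -9*x^5/5 - 9*x^4/4 + x^3/3 + 2*x at the endpoints):
  F(1) − F(−1) = -103/60 − (-167/60) = 16/15.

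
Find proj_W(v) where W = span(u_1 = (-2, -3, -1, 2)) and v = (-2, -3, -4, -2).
proj_W(v) = (-13/9, -13/6, -13/18, 13/9)

Set up U = [u_1 | ... | u_1] ∈ R^(4×1). The projector onto W = col(U) is P = U (U^T U)^(-1) U^T.
Compute U^T U =
  [18],
and U^T v = (13).
Solve U^T U · c = U^T v for the coefficients: c = (13/18). The projection is proj_W(v) = U c.
Check: (v - proj_W(v)) · u_1 = 0  (should be 0).
Result: proj_W(v) = (-13/9, -13/6, -13/18, 13/9).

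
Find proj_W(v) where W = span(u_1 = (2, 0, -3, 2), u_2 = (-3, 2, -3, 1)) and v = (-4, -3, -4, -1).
proj_W(v) = (-5/2, 93/61, -120/61, 67/122)

Set up U = [u_1 | ... | u_2] ∈ R^(4×2). The projector onto W = col(U) is P = U (U^T U)^(-1) U^T.
Compute U^T U =
  [17, 5]
  [5, 23],
and U^T v = (2, 17).
Solve U^T U · c = U^T v for the coefficients: c = (-13/122, 93/122). The projection is proj_W(v) = U c.
Check: (v - proj_W(v)) · u_1 = 0  (should be 0).
Check: (v - proj_W(v)) · u_2 = 0  (should be 0).
Result: proj_W(v) = (-5/2, 93/61, -120/61, 67/122).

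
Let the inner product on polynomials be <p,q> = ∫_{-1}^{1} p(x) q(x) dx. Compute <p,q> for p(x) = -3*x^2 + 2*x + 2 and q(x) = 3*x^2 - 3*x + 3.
<p,q> = 12/5

Expand the product: p(x)·q(x) = -9*x^4 + 15*x^3 - 9*x^2 + 6.
∫_{-1}^{1} of each monomial x^k gives [2/(k+1) if k even, 0 if k odd]. Integrating term-by-term (or equivalently evaluating the antiderivative F(x) = -9*x^5/5 + 15*x^4/4 - 3*x^3 + 6*x at the endpoints):
  F(1) − F(−1) = 99/20 − (51/20) = 12/5.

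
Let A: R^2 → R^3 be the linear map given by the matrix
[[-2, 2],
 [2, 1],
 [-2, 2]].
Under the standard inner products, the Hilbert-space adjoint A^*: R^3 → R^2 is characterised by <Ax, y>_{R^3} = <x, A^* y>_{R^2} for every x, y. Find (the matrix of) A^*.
A^* = A^T =
[[-2, 2, -2],
 [2, 1, 2]]

For real matrices with standard dot products, the defining identity <Ax, y> = <x, A^* y> gives (Ax)^T y = x^T (A^*) y, i.e. x^T A^T y = x^T (A^*) y. Since this holds for all x, y, we must have A^* = A^T. Therefore
A^* =
[[-2, 2, -2],
 [2, 1, 2]].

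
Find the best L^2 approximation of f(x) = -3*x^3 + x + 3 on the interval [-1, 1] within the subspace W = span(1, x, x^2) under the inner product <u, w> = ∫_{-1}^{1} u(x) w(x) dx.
g(x) = 3 - 4*x/5

The best approximation g ∈ W is the orthogonal projection of f onto W. Writing g = a_0 + a_1 x + a_2 x^2, the coefficients solve the normal equations G · a = b where
  G_{ij} = <φ_i, φ_j> and b_i = <f, φ_i>, with φ_0 = 1, φ_1 = x, φ_2 = x^2.
G =
  [2, 0, 2/3]
  [0, 2/3, 0]
  [2/3, 0, 2/5],
b = (6, -8/15, 2).
Solving gives a_0 = 3, a_1 = -4/5, a_2 = 0, so
  g(x) = 3 - 4*x/5.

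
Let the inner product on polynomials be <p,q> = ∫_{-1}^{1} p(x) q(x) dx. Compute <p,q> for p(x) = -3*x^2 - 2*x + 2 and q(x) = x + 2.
<p,q> = 8/3

Expand the product: p(x)·q(x) = -3*x^3 - 8*x^2 - 2*x + 4.
∫_{-1}^{1} of each monomial x^k gives [2/(k+1) if k even, 0 if k odd]. Integrating term-by-term (or equivalently evaluating the antiderivative F(x) = -3*x^4/4 - 8*x^3/3 - x^2 + 4*x at the endpoints):
  F(1) − F(−1) = -5/12 − (-37/12) = 8/3.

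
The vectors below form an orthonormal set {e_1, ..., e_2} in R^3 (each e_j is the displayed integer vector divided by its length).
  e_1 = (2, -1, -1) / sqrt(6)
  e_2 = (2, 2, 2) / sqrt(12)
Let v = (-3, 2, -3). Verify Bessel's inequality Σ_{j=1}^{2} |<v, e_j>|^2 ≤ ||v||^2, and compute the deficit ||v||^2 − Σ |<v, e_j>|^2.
Σ |<v, e_j>|^2 = 19/2; ||v||^2 = 22; deficit = 25/2

Write each e_j = u_j / sqrt(<u_j, u_j>) where u_j is the displayed integer vector. Then <v, e_j> = <v, u_j> / sqrt(<u_j, u_j>), so |<v, e_j>|^2 = <v, u_j>^2 / <u_j, u_j>.
Coefficients: <v, e_1> = -5/sqrt(6), <v, e_2> = -8/sqrt(12).
Square and sum: Σ |<v, e_j>|^2 = 19/2.
Compute ||v||^2 = v·v = 22.
Deficit = 22 − 19/2 = 25/2 ≥ 0, confirming Bessel's inequality. (The deficit equals ||v − Σ <v,e_j> e_j||^2, the squared distance from v to span{e_j}.)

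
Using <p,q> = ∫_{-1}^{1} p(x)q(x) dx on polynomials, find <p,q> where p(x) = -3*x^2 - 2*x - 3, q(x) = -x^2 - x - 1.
<p,q> = 188/15

Expand the product: p(x)·q(x) = 3*x^4 + 5*x^3 + 8*x^2 + 5*x + 3.
∫_{-1}^{1} of each monomial x^k gives [2/(k+1) if k even, 0 if k odd]. Integrating term-by-term (or equivalently evaluating the antiderivative F(x) = 3*x^5/5 + 5*x^4/4 + 8*x^3/3 + 5*x^2/2 + 3*x at the endpoints):
  F(1) − F(−1) = 601/60 − (-151/60) = 188/15.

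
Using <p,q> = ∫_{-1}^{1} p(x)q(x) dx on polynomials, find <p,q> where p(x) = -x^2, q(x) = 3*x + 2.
<p,q> = -4/3

Expand the product: p(x)·q(x) = -3*x^3 - 2*x^2.
∫_{-1}^{1} of each monomial x^k gives [2/(k+1) if k even, 0 if k odd]. Integrating term-by-term (or equivalently evaluating the antiderivative F(x) = -3*x^4/4 - 2*x^3/3 at the endpoints):
  F(1) − F(−1) = -17/12 − (-1/12) = -4/3.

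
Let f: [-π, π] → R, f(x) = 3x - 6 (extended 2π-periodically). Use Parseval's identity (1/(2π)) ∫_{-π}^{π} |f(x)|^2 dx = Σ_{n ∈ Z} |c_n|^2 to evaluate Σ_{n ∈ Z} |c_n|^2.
Σ |c_n|^2 = 3π^2 + 36

Expand and integrate term by term over [-π, π]:
  ∫ (3x)^2 dx = 9·(2π^3/3); ∫ 2·3·(-6)·x dx = 0 (odd integrand); ∫ (-6)^2 dx = 36·2π.
So (1/(2π)) ∫_{-π}^{π} (3x - 6)^2 dx = 9π^2/3 + 36 = 3π^2 + 36.
Parseval ⇒ Σ |c_n|^2 = 3π^2 + 36.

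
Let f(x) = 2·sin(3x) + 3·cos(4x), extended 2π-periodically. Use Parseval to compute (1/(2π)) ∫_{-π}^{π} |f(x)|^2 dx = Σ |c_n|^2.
Σ |c_n|^2 = 13/2

Expand |f|^2 and use orthogonality of {sin(nx), cos(mx)} on [-π, π]:
  ∫_{-π}^{π} sin(nx)^2 dx = π, ∫ cos(mx)^2 dx = π, and cross terms integrate to 0.
So ∫_{-π}^{π} f(x)^2 dx = 2^2 · π + 3^2 · π = (4 + 9)π.
Divide by 2π: (4 + 9)/2 = 13/2.
By Parseval, this equals Σ |c_n|^2.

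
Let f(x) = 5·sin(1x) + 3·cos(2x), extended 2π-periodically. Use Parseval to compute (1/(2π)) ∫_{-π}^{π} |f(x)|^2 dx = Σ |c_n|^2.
Σ |c_n|^2 = 17

Expand |f|^2 and use orthogonality of {sin(nx), cos(mx)} on [-π, π]:
  ∫_{-π}^{π} sin(nx)^2 dx = π, ∫ cos(mx)^2 dx = π, and cross terms integrate to 0.
So ∫_{-π}^{π} f(x)^2 dx = 5^2 · π + 3^2 · π = (25 + 9)π.
Divide by 2π: (25 + 9)/2 = 17.
By Parseval, this equals Σ |c_n|^2.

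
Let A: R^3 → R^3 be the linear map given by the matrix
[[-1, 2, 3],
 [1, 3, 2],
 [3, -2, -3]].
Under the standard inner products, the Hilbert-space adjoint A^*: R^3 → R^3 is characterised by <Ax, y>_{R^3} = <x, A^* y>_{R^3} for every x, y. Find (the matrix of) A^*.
A^* = A^T =
[[-1, 1, 3],
 [2, 3, -2],
 [3, 2, -3]]

For real matrices with standard dot products, the defining identity <Ax, y> = <x, A^* y> gives (Ax)^T y = x^T (A^*) y, i.e. x^T A^T y = x^T (A^*) y. Since this holds for all x, y, we must have A^* = A^T. Therefore
A^* =
[[-1, 1, 3],
 [2, 3, -2],
 [3, 2, -3]].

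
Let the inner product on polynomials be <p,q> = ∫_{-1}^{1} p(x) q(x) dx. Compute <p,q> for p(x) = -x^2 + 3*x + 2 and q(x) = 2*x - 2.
<p,q> = -8/3

Expand the product: p(x)·q(x) = -2*x^3 + 8*x^2 - 2*x - 4.
∫_{-1}^{1} of each monomial x^k gives [2/(k+1) if k even, 0 if k odd]. Integrating term-by-term (or equivalently evaluating the antiderivative F(x) = -x^4/2 + 8*x^3/3 - x^2 - 4*x at the endpoints):
  F(1) − F(−1) = -17/6 − (-1/6) = -8/3.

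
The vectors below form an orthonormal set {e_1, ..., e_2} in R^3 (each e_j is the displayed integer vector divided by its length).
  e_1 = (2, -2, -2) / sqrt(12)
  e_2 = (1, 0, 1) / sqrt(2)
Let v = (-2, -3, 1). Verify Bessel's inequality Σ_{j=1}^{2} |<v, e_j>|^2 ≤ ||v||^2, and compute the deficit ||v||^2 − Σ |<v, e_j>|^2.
Σ |<v, e_j>|^2 = 1/2; ||v||^2 = 14; deficit = 27/2

Write each e_j = u_j / sqrt(<u_j, u_j>) where u_j is the displayed integer vector. Then <v, e_j> = <v, u_j> / sqrt(<u_j, u_j>), so |<v, e_j>|^2 = <v, u_j>^2 / <u_j, u_j>.
Coefficients: <v, e_1> = 0/sqrt(12), <v, e_2> = -1/sqrt(2).
Square and sum: Σ |<v, e_j>|^2 = 1/2.
Compute ||v||^2 = v·v = 14.
Deficit = 14 − 1/2 = 27/2 ≥ 0, confirming Bessel's inequality. (The deficit equals ||v − Σ <v,e_j> e_j||^2, the squared distance from v to span{e_j}.)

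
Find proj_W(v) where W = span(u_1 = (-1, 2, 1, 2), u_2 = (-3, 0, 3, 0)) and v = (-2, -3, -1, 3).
proj_W(v) = (-1/2, 0, 1/2, 0)

Set up U = [u_1 | ... | u_2] ∈ R^(4×2). The projector onto W = col(U) is P = U (U^T U)^(-1) U^T.
Compute U^T U =
  [10, 6]
  [6, 18],
and U^T v = (1, 3).
Solve U^T U · c = U^T v for the coefficients: c = (0, 1/6). The projection is proj_W(v) = U c.
Check: (v - proj_W(v)) · u_1 = 0  (should be 0).
Check: (v - proj_W(v)) · u_2 = 0  (should be 0).
Result: proj_W(v) = (-1/2, 0, 1/2, 0).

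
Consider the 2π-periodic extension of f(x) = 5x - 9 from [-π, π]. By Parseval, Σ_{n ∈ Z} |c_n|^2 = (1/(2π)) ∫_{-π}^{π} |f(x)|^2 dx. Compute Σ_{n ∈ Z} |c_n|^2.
Σ |c_n|^2 = 25π^2/3 + 81

Expand and integrate term by term over [-π, π]:
  ∫ (5x)^2 dx = 25·(2π^3/3); ∫ 2·5·(-9)·x dx = 0 (odd integrand); ∫ (-9)^2 dx = 81·2π.
So (1/(2π)) ∫_{-π}^{π} (5x - 9)^2 dx = 25π^2/3 + 81 = 25π^2/3 + 81.
Parseval ⇒ Σ |c_n|^2 = 25π^2/3 + 81.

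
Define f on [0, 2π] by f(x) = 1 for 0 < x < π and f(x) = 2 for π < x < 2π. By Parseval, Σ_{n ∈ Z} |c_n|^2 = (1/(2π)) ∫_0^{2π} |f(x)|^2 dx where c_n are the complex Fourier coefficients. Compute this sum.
Σ |c_n|^2 = 5/2

Parseval equates the L^2 energy of f (normalised by 1/(2π)) with the ℓ^2 sum of its Fourier coefficients: (1/(2π)) ∫_0^{2π} |f|^2 = Σ |c_n|^2.
Compute the left side: (1/(2π)) [∫_0^π 1^2 dx + ∫_π^{2π} 2^2 dx] = (1/(2π)) · (1π + 4π) = (1 + 4)/2 = 5/2.
So Σ_{n ∈ Z} |c_n|^2 = 5/2.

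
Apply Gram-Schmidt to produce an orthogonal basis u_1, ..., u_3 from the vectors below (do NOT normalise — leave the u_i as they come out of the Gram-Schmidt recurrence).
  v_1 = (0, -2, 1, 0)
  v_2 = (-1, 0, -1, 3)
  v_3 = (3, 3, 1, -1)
Orthogonal basis:
  u_1 = (0, -2, 1, 0)
  u_2 = (-1, -2/5, -4/5, 3)
  u_3 = (61/27, 19/27, 38/27, 11/9)

Apply the Gram-Schmidt recurrence
  u_1 = v_1
  u_i = v_i − Σ_{j<i} ((v_i · u_j) / (u_j · u_j)) · u_j.

Step by step this gives:
  u_1 = (0, -2, 1, 0)
  u_2 = (-1, -2/5, -4/5, 3)
  u_3 = (61/27, 19/27, 38/27, 11/9)

Orthogonality check:
  u_2 · u_1 = 0 (should be 0)
  u_3 · u_1 = 0 (should be 0)
  u_3 · u_2 = 0 (should be 0)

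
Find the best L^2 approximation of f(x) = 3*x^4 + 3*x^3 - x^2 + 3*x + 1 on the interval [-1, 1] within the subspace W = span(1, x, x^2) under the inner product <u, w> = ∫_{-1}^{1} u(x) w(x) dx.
g(x) = 11*x^2/7 + 24*x/5 + 26/35

The best approximation g ∈ W is the orthogonal projection of f onto W. Writing g = a_0 + a_1 x + a_2 x^2, the coefficients solve the normal equations G · a = b where
  G_{ij} = <φ_i, φ_j> and b_i = <f, φ_i>, with φ_0 = 1, φ_1 = x, φ_2 = x^2.
G =
  [2, 0, 2/3]
  [0, 2/3, 0]
  [2/3, 0, 2/5],
b = (38/15, 16/5, 118/105).
Solving gives a_0 = 26/35, a_1 = 24/5, a_2 = 11/7, so
  g(x) = 11*x^2/7 + 24*x/5 + 26/35.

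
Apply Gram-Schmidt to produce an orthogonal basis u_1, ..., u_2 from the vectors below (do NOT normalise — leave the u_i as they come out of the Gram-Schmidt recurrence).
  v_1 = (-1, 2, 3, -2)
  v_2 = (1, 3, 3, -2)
Orthogonal basis:
  u_1 = (-1, 2, 3, -2)
  u_2 = (2, 1, 0, 0)

Apply the Gram-Schmidt recurrence
  u_1 = v_1
  u_i = v_i − Σ_{j<i} ((v_i · u_j) / (u_j · u_j)) · u_j.

Step by step this gives:
  u_1 = (-1, 2, 3, -2)
  u_2 = (2, 1, 0, 0)

Orthogonality check:
  u_2 · u_1 = 0 (should be 0)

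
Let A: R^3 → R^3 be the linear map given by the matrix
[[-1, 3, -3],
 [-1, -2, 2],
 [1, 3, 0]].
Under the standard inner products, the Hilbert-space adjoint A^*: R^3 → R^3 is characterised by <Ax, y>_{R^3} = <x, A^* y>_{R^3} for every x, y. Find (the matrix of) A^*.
A^* = A^T =
[[-1, -1, 1],
 [3, -2, 3],
 [-3, 2, 0]]

For real matrices with standard dot products, the defining identity <Ax, y> = <x, A^* y> gives (Ax)^T y = x^T (A^*) y, i.e. x^T A^T y = x^T (A^*) y. Since this holds for all x, y, we must have A^* = A^T. Therefore
A^* =
[[-1, -1, 1],
 [3, -2, 3],
 [-3, 2, 0]].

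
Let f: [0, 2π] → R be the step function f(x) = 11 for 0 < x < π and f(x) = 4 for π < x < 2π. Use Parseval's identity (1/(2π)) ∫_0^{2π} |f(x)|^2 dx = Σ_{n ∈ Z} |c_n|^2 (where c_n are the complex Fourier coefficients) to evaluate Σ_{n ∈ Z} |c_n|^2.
Σ |c_n|^2 = 137/2

Parseval equates the L^2 energy of f (normalised by 1/(2π)) with the ℓ^2 sum of its Fourier coefficients: (1/(2π)) ∫_0^{2π} |f|^2 = Σ |c_n|^2.
Compute the left side: (1/(2π)) [∫_0^π 11^2 dx + ∫_π^{2π} 4^2 dx] = (1/(2π)) · (121π + 16π) = (121 + 16)/2 = 137/2.
So Σ_{n ∈ Z} |c_n|^2 = 137/2.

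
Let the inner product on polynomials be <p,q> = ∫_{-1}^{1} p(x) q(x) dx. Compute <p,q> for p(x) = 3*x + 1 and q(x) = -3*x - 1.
<p,q> = -8

Expand the product: p(x)·q(x) = -9*x^2 - 6*x - 1.
∫_{-1}^{1} of each monomial x^k gives [2/(k+1) if k even, 0 if k odd]. Integrating term-by-term (or equivalently evaluating the antiderivative F(x) = -3*x^3 - 3*x^2 - x at the endpoints):
  F(1) − F(−1) = -7 − (1) = -8.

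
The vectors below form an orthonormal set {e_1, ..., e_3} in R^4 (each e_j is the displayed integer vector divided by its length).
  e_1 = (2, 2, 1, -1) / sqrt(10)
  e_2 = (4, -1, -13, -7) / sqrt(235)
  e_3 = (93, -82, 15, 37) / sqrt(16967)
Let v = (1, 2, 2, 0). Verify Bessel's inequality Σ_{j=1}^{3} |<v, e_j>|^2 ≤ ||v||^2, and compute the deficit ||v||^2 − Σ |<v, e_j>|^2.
Σ |<v, e_j>|^2 = 3231/361; ||v||^2 = 9; deficit = 18/361

Write each e_j = u_j / sqrt(<u_j, u_j>) where u_j is the displayed integer vector. Then <v, e_j> = <v, u_j> / sqrt(<u_j, u_j>), so |<v, e_j>|^2 = <v, u_j>^2 / <u_j, u_j>.
Coefficients: <v, e_1> = 8/sqrt(10), <v, e_2> = -24/sqrt(235), <v, e_3> = -41/sqrt(16967).
Square and sum: Σ |<v, e_j>|^2 = 3231/361.
Compute ||v||^2 = v·v = 9.
Deficit = 9 − 3231/361 = 18/361 ≥ 0, confirming Bessel's inequality. (The deficit equals ||v − Σ <v,e_j> e_j||^2, the squared distance from v to span{e_j}.)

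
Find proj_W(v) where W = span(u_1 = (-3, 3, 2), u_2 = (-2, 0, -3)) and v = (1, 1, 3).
proj_W(v) = (125/143, 9/11, 441/143)

Set up U = [u_1 | ... | u_2] ∈ R^(3×2). The projector onto W = col(U) is P = U (U^T U)^(-1) U^T.
Compute U^T U =
  [22, 0]
  [0, 13],
and U^T v = (6, -11).
Solve U^T U · c = U^T v for the coefficients: c = (3/11, -11/13). The projection is proj_W(v) = U c.
Check: (v - proj_W(v)) · u_1 = 0  (should be 0).
Check: (v - proj_W(v)) · u_2 = 0  (should be 0).
Result: proj_W(v) = (125/143, 9/11, 441/143).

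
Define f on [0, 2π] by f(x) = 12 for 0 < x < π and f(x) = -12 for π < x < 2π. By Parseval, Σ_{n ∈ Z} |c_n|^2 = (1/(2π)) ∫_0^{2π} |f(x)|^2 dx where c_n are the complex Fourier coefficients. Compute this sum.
Σ |c_n|^2 = 144

Parseval equates the L^2 energy of f (normalised by 1/(2π)) with the ℓ^2 sum of its Fourier coefficients: (1/(2π)) ∫_0^{2π} |f|^2 = Σ |c_n|^2.
Compute the left side: (1/(2π)) [∫_0^π 12^2 dx + ∫_π^{2π} (-12)^2 dx] = (1/(2π)) · (144π + 144π) = (144 + 144)/2 = 144.
So Σ_{n ∈ Z} |c_n|^2 = 144.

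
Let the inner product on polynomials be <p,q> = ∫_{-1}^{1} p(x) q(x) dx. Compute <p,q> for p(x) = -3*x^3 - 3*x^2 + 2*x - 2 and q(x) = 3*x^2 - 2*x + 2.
<p,q> = -298/15

Expand the product: p(x)·q(x) = -9*x^5 - 3*x^4 + 6*x^3 - 16*x^2 + 8*x - 4.
∫_{-1}^{1} of each monomial x^k gives [2/(k+1) if k even, 0 if k odd]. Integrating term-by-term (or equivalently evaluating the antiderivative F(x) = -3*x^6/2 - 3*x^5/5 + 3*x^4/2 - 16*x^3/3 + 4*x^2 - 4*x at the endpoints):
  F(1) − F(−1) = -89/15 − (209/15) = -298/15.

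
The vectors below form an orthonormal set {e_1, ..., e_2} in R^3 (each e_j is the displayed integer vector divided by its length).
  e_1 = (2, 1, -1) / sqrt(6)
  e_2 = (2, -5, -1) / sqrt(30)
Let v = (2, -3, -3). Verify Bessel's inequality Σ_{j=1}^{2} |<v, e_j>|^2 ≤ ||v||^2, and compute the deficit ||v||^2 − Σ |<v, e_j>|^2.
Σ |<v, e_j>|^2 = 94/5; ||v||^2 = 22; deficit = 16/5

Write each e_j = u_j / sqrt(<u_j, u_j>) where u_j is the displayed integer vector. Then <v, e_j> = <v, u_j> / sqrt(<u_j, u_j>), so |<v, e_j>|^2 = <v, u_j>^2 / <u_j, u_j>.
Coefficients: <v, e_1> = 4/sqrt(6), <v, e_2> = 22/sqrt(30).
Square and sum: Σ |<v, e_j>|^2 = 94/5.
Compute ||v||^2 = v·v = 22.
Deficit = 22 − 94/5 = 16/5 ≥ 0, confirming Bessel's inequality. (The deficit equals ||v − Σ <v,e_j> e_j||^2, the squared distance from v to span{e_j}.)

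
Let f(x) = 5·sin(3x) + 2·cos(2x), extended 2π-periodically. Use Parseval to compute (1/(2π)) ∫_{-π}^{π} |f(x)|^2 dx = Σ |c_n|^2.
Σ |c_n|^2 = 29/2

Expand |f|^2 and use orthogonality of {sin(nx), cos(mx)} on [-π, π]:
  ∫_{-π}^{π} sin(nx)^2 dx = π, ∫ cos(mx)^2 dx = π, and cross terms integrate to 0.
So ∫_{-π}^{π} f(x)^2 dx = 5^2 · π + 2^2 · π = (25 + 4)π.
Divide by 2π: (25 + 4)/2 = 29/2.
By Parseval, this equals Σ |c_n|^2.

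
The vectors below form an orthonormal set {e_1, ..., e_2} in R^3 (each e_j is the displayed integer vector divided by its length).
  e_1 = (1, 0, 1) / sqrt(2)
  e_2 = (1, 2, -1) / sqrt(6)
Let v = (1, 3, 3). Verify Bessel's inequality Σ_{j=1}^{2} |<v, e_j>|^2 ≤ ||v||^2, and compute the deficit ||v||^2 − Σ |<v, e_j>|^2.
Σ |<v, e_j>|^2 = 32/3; ||v||^2 = 19; deficit = 25/3

Write each e_j = u_j / sqrt(<u_j, u_j>) where u_j is the displayed integer vector. Then <v, e_j> = <v, u_j> / sqrt(<u_j, u_j>), so |<v, e_j>|^2 = <v, u_j>^2 / <u_j, u_j>.
Coefficients: <v, e_1> = 4/sqrt(2), <v, e_2> = 4/sqrt(6).
Square and sum: Σ |<v, e_j>|^2 = 32/3.
Compute ||v||^2 = v·v = 19.
Deficit = 19 − 32/3 = 25/3 ≥ 0, confirming Bessel's inequality. (The deficit equals ||v − Σ <v,e_j> e_j||^2, the squared distance from v to span{e_j}.)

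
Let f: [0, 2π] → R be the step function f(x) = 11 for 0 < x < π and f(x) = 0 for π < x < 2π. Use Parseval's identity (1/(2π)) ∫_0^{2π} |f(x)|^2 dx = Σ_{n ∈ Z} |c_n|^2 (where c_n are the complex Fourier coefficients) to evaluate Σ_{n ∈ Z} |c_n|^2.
Σ |c_n|^2 = 121/2

Parseval equates the L^2 energy of f (normalised by 1/(2π)) with the ℓ^2 sum of its Fourier coefficients: (1/(2π)) ∫_0^{2π} |f|^2 = Σ |c_n|^2.
Compute the left side: (1/(2π)) [∫_0^π 11^2 dx + ∫_π^{2π} 0^2 dx] = (1/(2π)) · (121π + 0π) = (121 + 0)/2 = 121/2.
So Σ_{n ∈ Z} |c_n|^2 = 121/2.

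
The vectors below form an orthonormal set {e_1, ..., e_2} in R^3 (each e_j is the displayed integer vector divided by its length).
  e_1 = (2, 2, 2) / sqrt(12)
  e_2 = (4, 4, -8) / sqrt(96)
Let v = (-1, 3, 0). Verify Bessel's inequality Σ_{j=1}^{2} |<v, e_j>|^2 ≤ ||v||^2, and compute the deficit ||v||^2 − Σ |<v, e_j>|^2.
Σ |<v, e_j>|^2 = 2; ||v||^2 = 10; deficit = 8

Write each e_j = u_j / sqrt(<u_j, u_j>) where u_j is the displayed integer vector. Then <v, e_j> = <v, u_j> / sqrt(<u_j, u_j>), so |<v, e_j>|^2 = <v, u_j>^2 / <u_j, u_j>.
Coefficients: <v, e_1> = 4/sqrt(12), <v, e_2> = 8/sqrt(96).
Square and sum: Σ |<v, e_j>|^2 = 2.
Compute ||v||^2 = v·v = 10.
Deficit = 10 − 2 = 8 ≥ 0, confirming Bessel's inequality. (The deficit equals ||v − Σ <v,e_j> e_j||^2, the squared distance from v to span{e_j}.)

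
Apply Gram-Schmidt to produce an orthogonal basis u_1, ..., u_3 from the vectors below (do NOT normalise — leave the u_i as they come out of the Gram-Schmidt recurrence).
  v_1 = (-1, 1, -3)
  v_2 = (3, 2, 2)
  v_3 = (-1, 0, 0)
Orthogonal basis:
  u_1 = (-1, 1, -3)
  u_2 = (26/11, 29/11, 1/11)
  u_3 = (-32/69, 28/69, 20/69)

Apply the Gram-Schmidt recurrence
  u_1 = v_1
  u_i = v_i − Σ_{j<i} ((v_i · u_j) / (u_j · u_j)) · u_j.

Step by step this gives:
  u_1 = (-1, 1, -3)
  u_2 = (26/11, 29/11, 1/11)
  u_3 = (-32/69, 28/69, 20/69)

Orthogonality check:
  u_2 · u_1 = 0 (should be 0)
  u_3 · u_1 = 0 (should be 0)
  u_3 · u_2 = 0 (should be 0)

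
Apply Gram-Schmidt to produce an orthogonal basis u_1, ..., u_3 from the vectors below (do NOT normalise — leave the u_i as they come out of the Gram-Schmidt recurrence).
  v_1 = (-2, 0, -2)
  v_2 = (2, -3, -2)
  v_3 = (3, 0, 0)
Orthogonal basis:
  u_1 = (-2, 0, -2)
  u_2 = (2, -3, -2)
  u_3 = (27/34, 18/17, -27/34)

Apply the Gram-Schmidt recurrence
  u_1 = v_1
  u_i = v_i − Σ_{j<i} ((v_i · u_j) / (u_j · u_j)) · u_j.

Step by step this gives:
  u_1 = (-2, 0, -2)
  u_2 = (2, -3, -2)
  u_3 = (27/34, 18/17, -27/34)

Orthogonality check:
  u_2 · u_1 = 0 (should be 0)
  u_3 · u_1 = 0 (should be 0)
  u_3 · u_2 = 0 (should be 0)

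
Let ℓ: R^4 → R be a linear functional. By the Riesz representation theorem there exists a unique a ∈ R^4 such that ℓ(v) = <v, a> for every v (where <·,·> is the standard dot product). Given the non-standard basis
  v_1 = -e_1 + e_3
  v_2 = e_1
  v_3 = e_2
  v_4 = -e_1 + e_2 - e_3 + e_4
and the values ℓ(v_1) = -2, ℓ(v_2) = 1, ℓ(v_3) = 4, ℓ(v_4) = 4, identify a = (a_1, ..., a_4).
a = (1, 4, -1, 0)

Write a = (a_1, ..., a_4) in the standard basis. For each basis vector v_i, ℓ(v_i) = <v_i, a> is a linear equation in the a_j's. Collect the n equations into a matrix system V a = ℓ, where row i of V is v_i (expressed in the standard basis). Since V is invertible (lower-triangular with 1s on the diagonal, up to permutation), solve by back-substitution:
  V =
[[-1, 0, 1, 0],
 [1, 0, 0, 0],
 [0, 1, 0, 0],
 [-1, 1, -1, 1]]
  V a = (-2, 1, 4, 4)
Solving gives a = (1, 4, -1, 0).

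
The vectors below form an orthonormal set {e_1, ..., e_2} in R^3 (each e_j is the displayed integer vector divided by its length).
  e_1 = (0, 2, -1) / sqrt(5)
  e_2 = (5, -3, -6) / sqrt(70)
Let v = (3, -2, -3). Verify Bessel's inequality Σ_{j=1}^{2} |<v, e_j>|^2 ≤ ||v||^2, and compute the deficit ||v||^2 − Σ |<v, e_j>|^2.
Σ |<v, e_j>|^2 = 307/14; ||v||^2 = 22; deficit = 1/14

Write each e_j = u_j / sqrt(<u_j, u_j>) where u_j is the displayed integer vector. Then <v, e_j> = <v, u_j> / sqrt(<u_j, u_j>), so |<v, e_j>|^2 = <v, u_j>^2 / <u_j, u_j>.
Coefficients: <v, e_1> = -1/sqrt(5), <v, e_2> = 39/sqrt(70).
Square and sum: Σ |<v, e_j>|^2 = 307/14.
Compute ||v||^2 = v·v = 22.
Deficit = 22 − 307/14 = 1/14 ≥ 0, confirming Bessel's inequality. (The deficit equals ||v − Σ <v,e_j> e_j||^2, the squared distance from v to span{e_j}.)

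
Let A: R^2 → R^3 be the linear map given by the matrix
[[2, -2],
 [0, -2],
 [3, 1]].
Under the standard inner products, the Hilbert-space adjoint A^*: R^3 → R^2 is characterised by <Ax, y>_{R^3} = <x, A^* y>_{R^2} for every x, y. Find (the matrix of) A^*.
A^* = A^T =
[[2, 0, 3],
 [-2, -2, 1]]

For real matrices with standard dot products, the defining identity <Ax, y> = <x, A^* y> gives (Ax)^T y = x^T (A^*) y, i.e. x^T A^T y = x^T (A^*) y. Since this holds for all x, y, we must have A^* = A^T. Therefore
A^* =
[[2, 0, 3],
 [-2, -2, 1]].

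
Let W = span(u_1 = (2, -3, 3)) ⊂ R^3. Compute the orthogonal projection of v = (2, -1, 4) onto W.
proj_W(v) = (19/11, -57/22, 57/22)

Set up U = [u_1 | ... | u_1] ∈ R^(3×1). The projector onto W = col(U) is P = U (U^T U)^(-1) U^T.
Compute U^T U =
  [22],
and U^T v = (19).
Solve U^T U · c = U^T v for the coefficients: c = (19/22). The projection is proj_W(v) = U c.
Check: (v - proj_W(v)) · u_1 = 0  (should be 0).
Result: proj_W(v) = (19/11, -57/22, 57/22).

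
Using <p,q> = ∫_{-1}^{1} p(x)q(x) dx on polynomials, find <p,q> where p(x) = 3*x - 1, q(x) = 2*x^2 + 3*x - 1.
<p,q> = 20/3

Expand the product: p(x)·q(x) = 6*x^3 + 7*x^2 - 6*x + 1.
∫_{-1}^{1} of each monomial x^k gives [2/(k+1) if k even, 0 if k odd]. Integrating term-by-term (or equivalently evaluating the antiderivative F(x) = 3*x^4/2 + 7*x^3/3 - 3*x^2 + x at the endpoints):
  F(1) − F(−1) = 11/6 − (-29/6) = 20/3.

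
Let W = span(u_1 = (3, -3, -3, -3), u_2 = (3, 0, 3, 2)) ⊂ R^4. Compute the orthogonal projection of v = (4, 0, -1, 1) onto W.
proj_W(v) = (19/6, -55/42, 23/42, -1/14)

Set up U = [u_1 | ... | u_2] ∈ R^(4×2). The projector onto W = col(U) is P = U (U^T U)^(-1) U^T.
Compute U^T U =
  [36, -6]
  [-6, 22],
and U^T v = (12, 11).
Solve U^T U · c = U^T v for the coefficients: c = (55/126, 13/21). The projection is proj_W(v) = U c.
Check: (v - proj_W(v)) · u_1 = 0  (should be 0).
Check: (v - proj_W(v)) · u_2 = 0  (should be 0).
Result: proj_W(v) = (19/6, -55/42, 23/42, -1/14).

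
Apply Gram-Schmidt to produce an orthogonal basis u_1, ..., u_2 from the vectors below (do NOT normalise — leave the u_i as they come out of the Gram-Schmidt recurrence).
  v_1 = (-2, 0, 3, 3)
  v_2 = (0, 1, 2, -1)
Orthogonal basis:
  u_1 = (-2, 0, 3, 3)
  u_2 = (3/11, 1, 35/22, -31/22)

Apply the Gram-Schmidt recurrence
  u_1 = v_1
  u_i = v_i − Σ_{j<i} ((v_i · u_j) / (u_j · u_j)) · u_j.

Step by step this gives:
  u_1 = (-2, 0, 3, 3)
  u_2 = (3/11, 1, 35/22, -31/22)

Orthogonality check:
  u_2 · u_1 = 0 (should be 0)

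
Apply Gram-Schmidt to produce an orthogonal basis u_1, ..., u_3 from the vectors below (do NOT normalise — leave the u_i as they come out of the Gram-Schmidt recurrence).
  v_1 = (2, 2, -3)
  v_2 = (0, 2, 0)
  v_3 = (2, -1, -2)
Orthogonal basis:
  u_1 = (2, 2, -3)
  u_2 = (-8/17, 26/17, 12/17)
  u_3 = (6/13, 0, 4/13)

Apply the Gram-Schmidt recurrence
  u_1 = v_1
  u_i = v_i − Σ_{j<i} ((v_i · u_j) / (u_j · u_j)) · u_j.

Step by step this gives:
  u_1 = (2, 2, -3)
  u_2 = (-8/17, 26/17, 12/17)
  u_3 = (6/13, 0, 4/13)

Orthogonality check:
  u_2 · u_1 = 0 (should be 0)
  u_3 · u_1 = 0 (should be 0)
  u_3 · u_2 = 0 (should be 0)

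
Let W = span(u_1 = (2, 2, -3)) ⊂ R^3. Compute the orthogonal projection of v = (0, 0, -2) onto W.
proj_W(v) = (12/17, 12/17, -18/17)

Set up U = [u_1 | ... | u_1] ∈ R^(3×1). The projector onto W = col(U) is P = U (U^T U)^(-1) U^T.
Compute U^T U =
  [17],
and U^T v = (6).
Solve U^T U · c = U^T v for the coefficients: c = (6/17). The projection is proj_W(v) = U c.
Check: (v - proj_W(v)) · u_1 = 0  (should be 0).
Result: proj_W(v) = (12/17, 12/17, -18/17).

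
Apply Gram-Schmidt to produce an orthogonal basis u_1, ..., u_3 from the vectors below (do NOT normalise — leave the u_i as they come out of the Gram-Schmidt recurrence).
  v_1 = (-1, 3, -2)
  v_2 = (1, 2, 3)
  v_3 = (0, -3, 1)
Orthogonal basis:
  u_1 = (-1, 3, -2)
  u_2 = (13/14, 31/14, 20/7)
  u_3 = (-8/15, -8/195, 8/39)

Apply the Gram-Schmidt recurrence
  u_1 = v_1
  u_i = v_i − Σ_{j<i} ((v_i · u_j) / (u_j · u_j)) · u_j.

Step by step this gives:
  u_1 = (-1, 3, -2)
  u_2 = (13/14, 31/14, 20/7)
  u_3 = (-8/15, -8/195, 8/39)

Orthogonality check:
  u_2 · u_1 = 0 (should be 0)
  u_3 · u_1 = 0 (should be 0)
  u_3 · u_2 = 0 (should be 0)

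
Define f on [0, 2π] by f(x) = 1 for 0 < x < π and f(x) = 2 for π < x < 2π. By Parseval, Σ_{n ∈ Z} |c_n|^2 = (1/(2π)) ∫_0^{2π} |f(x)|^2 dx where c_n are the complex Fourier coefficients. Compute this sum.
Σ |c_n|^2 = 5/2

Parseval equates the L^2 energy of f (normalised by 1/(2π)) with the ℓ^2 sum of its Fourier coefficients: (1/(2π)) ∫_0^{2π} |f|^2 = Σ |c_n|^2.
Compute the left side: (1/(2π)) [∫_0^π 1^2 dx + ∫_π^{2π} 2^2 dx] = (1/(2π)) · (1π + 4π) = (1 + 4)/2 = 5/2.
So Σ_{n ∈ Z} |c_n|^2 = 5/2.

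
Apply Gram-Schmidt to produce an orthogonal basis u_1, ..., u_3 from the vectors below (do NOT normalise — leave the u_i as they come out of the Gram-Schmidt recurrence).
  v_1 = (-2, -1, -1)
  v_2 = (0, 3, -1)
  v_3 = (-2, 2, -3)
Orthogonal basis:
  u_1 = (-2, -1, -1)
  u_2 = (-2/3, 8/3, -4/3)
  u_3 = (3/7, -3/14, -9/14)

Apply the Gram-Schmidt recurrence
  u_1 = v_1
  u_i = v_i − Σ_{j<i} ((v_i · u_j) / (u_j · u_j)) · u_j.

Step by step this gives:
  u_1 = (-2, -1, -1)
  u_2 = (-2/3, 8/3, -4/3)
  u_3 = (3/7, -3/14, -9/14)

Orthogonality check:
  u_2 · u_1 = 0 (should be 0)
  u_3 · u_1 = 0 (should be 0)
  u_3 · u_2 = 0 (should be 0)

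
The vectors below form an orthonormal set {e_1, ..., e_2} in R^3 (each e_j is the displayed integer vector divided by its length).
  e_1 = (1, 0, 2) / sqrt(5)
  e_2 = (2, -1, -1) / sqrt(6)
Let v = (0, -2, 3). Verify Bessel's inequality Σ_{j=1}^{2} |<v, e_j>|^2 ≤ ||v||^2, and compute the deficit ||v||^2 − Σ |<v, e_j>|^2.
Σ |<v, e_j>|^2 = 221/30; ||v||^2 = 13; deficit = 169/30

Write each e_j = u_j / sqrt(<u_j, u_j>) where u_j is the displayed integer vector. Then <v, e_j> = <v, u_j> / sqrt(<u_j, u_j>), so |<v, e_j>|^2 = <v, u_j>^2 / <u_j, u_j>.
Coefficients: <v, e_1> = 6/sqrt(5), <v, e_2> = -1/sqrt(6).
Square and sum: Σ |<v, e_j>|^2 = 221/30.
Compute ||v||^2 = v·v = 13.
Deficit = 13 − 221/30 = 169/30 ≥ 0, confirming Bessel's inequality. (The deficit equals ||v − Σ <v,e_j> e_j||^2, the squared distance from v to span{e_j}.)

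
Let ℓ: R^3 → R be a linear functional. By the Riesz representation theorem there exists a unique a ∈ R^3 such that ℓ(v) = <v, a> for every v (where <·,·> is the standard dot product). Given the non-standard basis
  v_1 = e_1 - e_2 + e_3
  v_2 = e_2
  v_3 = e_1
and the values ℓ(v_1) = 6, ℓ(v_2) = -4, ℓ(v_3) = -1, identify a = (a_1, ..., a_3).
a = (-1, -4, 3)

Write a = (a_1, ..., a_3) in the standard basis. For each basis vector v_i, ℓ(v_i) = <v_i, a> is a linear equation in the a_j's. Collect the n equations into a matrix system V a = ℓ, where row i of V is v_i (expressed in the standard basis). Since V is invertible (lower-triangular with 1s on the diagonal, up to permutation), solve by back-substitution:
  V =
[[1, -1, 1],
 [0, 1, 0],
 [1, 0, 0]]
  V a = (6, -4, -1)
Solving gives a = (-1, -4, 3).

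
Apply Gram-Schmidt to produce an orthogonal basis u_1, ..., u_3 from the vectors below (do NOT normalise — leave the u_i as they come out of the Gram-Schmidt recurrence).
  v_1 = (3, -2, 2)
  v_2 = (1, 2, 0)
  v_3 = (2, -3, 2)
Orthogonal basis:
  u_1 = (3, -2, 2)
  u_2 = (20/17, 32/17, 2/17)
  u_3 = (-2/21, 1/21, 4/21)

Apply the Gram-Schmidt recurrence
  u_1 = v_1
  u_i = v_i − Σ_{j<i} ((v_i · u_j) / (u_j · u_j)) · u_j.

Step by step this gives:
  u_1 = (3, -2, 2)
  u_2 = (20/17, 32/17, 2/17)
  u_3 = (-2/21, 1/21, 4/21)

Orthogonality check:
  u_2 · u_1 = 0 (should be 0)
  u_3 · u_1 = 0 (should be 0)
  u_3 · u_2 = 0 (should be 0)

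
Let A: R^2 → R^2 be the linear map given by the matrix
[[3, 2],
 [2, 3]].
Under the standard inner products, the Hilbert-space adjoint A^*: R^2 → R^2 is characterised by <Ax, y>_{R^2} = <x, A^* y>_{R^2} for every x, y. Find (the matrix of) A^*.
A^* = A^T =
[[3, 2],
 [2, 3]]

For real matrices with standard dot products, the defining identity <Ax, y> = <x, A^* y> gives (Ax)^T y = x^T (A^*) y, i.e. x^T A^T y = x^T (A^*) y. Since this holds for all x, y, we must have A^* = A^T. Therefore
A^* =
[[3, 2],
 [2, 3]].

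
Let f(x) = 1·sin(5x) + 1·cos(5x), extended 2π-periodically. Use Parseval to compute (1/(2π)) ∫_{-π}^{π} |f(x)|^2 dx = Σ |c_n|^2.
Σ |c_n|^2 = 1

Expand |f|^2 and use orthogonality of {sin(nx), cos(mx)} on [-π, π]:
  ∫_{-π}^{π} sin(nx)^2 dx = π, ∫ cos(mx)^2 dx = π, and cross terms integrate to 0.
So ∫_{-π}^{π} f(x)^2 dx = 1^2 · π + 1^2 · π = (1 + 1)π.
Divide by 2π: (1 + 1)/2 = 1.
By Parseval, this equals Σ |c_n|^2.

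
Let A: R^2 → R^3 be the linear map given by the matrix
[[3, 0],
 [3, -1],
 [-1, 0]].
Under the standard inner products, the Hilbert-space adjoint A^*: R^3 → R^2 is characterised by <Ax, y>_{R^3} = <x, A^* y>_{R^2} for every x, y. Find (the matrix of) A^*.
A^* = A^T =
[[3, 3, -1],
 [0, -1, 0]]

For real matrices with standard dot products, the defining identity <Ax, y> = <x, A^* y> gives (Ax)^T y = x^T (A^*) y, i.e. x^T A^T y = x^T (A^*) y. Since this holds for all x, y, we must have A^* = A^T. Therefore
A^* =
[[3, 3, -1],
 [0, -1, 0]].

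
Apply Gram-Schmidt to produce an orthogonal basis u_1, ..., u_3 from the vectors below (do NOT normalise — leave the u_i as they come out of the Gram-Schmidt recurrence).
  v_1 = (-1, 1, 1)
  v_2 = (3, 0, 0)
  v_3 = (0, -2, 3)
Orthogonal basis:
  u_1 = (-1, 1, 1)
  u_2 = (2, 1, 1)
  u_3 = (0, -5/2, 5/2)

Apply the Gram-Schmidt recurrence
  u_1 = v_1
  u_i = v_i − Σ_{j<i} ((v_i · u_j) / (u_j · u_j)) · u_j.

Step by step this gives:
  u_1 = (-1, 1, 1)
  u_2 = (2, 1, 1)
  u_3 = (0, -5/2, 5/2)

Orthogonality check:
  u_2 · u_1 = 0 (should be 0)
  u_3 · u_1 = 0 (should be 0)
  u_3 · u_2 = 0 (should be 0)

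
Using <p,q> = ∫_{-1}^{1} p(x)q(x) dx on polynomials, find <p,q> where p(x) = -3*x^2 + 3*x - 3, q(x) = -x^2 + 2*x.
<p,q> = 36/5

Expand the product: p(x)·q(x) = 3*x^4 - 9*x^3 + 9*x^2 - 6*x.
∫_{-1}^{1} of each monomial x^k gives [2/(k+1) if k even, 0 if k odd]. Integrating term-by-term (or equivalently evaluating the antiderivative F(x) = 3*x^5/5 - 9*x^4/4 + 3*x^3 - 3*x^2 at the endpoints):
  F(1) − F(−1) = -33/20 − (-177/20) = 36/5.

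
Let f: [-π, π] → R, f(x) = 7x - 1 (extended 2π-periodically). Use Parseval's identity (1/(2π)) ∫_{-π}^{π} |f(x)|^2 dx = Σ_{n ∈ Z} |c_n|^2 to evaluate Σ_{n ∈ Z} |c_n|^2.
Σ |c_n|^2 = 49π^2/3 + 1

Expand and integrate term by term over [-π, π]:
  ∫ (7x)^2 dx = 49·(2π^3/3); ∫ 2·7·(-1)·x dx = 0 (odd integrand); ∫ (-1)^2 dx = 1·2π.
So (1/(2π)) ∫_{-π}^{π} (7x - 1)^2 dx = 49π^2/3 + 1 = 49π^2/3 + 1.
Parseval ⇒ Σ |c_n|^2 = 49π^2/3 + 1.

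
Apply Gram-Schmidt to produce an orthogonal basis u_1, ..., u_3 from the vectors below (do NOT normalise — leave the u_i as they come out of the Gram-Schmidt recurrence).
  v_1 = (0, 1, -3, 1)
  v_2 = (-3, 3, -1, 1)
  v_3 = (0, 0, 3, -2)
Orthogonal basis:
  u_1 = (0, 1, -3, 1)
  u_2 = (-3, 26/11, 10/11, 4/11)
  u_3 = (22/57, 119/171, -20/171, -179/171)

Apply the Gram-Schmidt recurrence
  u_1 = v_1
  u_i = v_i − Σ_{j<i} ((v_i · u_j) / (u_j · u_j)) · u_j.

Step by step this gives:
  u_1 = (0, 1, -3, 1)
  u_2 = (-3, 26/11, 10/11, 4/11)
  u_3 = (22/57, 119/171, -20/171, -179/171)

Orthogonality check:
  u_2 · u_1 = 0 (should be 0)
  u_3 · u_1 = 0 (should be 0)
  u_3 · u_2 = 0 (should be 0)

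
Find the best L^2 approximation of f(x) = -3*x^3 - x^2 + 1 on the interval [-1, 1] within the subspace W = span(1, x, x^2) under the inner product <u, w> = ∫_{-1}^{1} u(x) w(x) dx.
g(x) = -x^2 - 9*x/5 + 1

The best approximation g ∈ W is the orthogonal projection of f onto W. Writing g = a_0 + a_1 x + a_2 x^2, the coefficients solve the normal equations G · a = b where
  G_{ij} = <φ_i, φ_j> and b_i = <f, φ_i>, with φ_0 = 1, φ_1 = x, φ_2 = x^2.
G =
  [2, 0, 2/3]
  [0, 2/3, 0]
  [2/3, 0, 2/5],
b = (4/3, -6/5, 4/15).
Solving gives a_0 = 1, a_1 = -9/5, a_2 = -1, so
  g(x) = -x^2 - 9*x/5 + 1.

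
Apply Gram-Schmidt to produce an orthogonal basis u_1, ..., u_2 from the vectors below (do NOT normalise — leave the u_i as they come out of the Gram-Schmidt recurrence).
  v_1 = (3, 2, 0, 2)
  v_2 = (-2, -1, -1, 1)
Orthogonal basis:
  u_1 = (3, 2, 0, 2)
  u_2 = (-16/17, -5/17, -1, 29/17)

Apply the Gram-Schmidt recurrence
  u_1 = v_1
  u_i = v_i − Σ_{j<i} ((v_i · u_j) / (u_j · u_j)) · u_j.

Step by step this gives:
  u_1 = (3, 2, 0, 2)
  u_2 = (-16/17, -5/17, -1, 29/17)

Orthogonality check:
  u_2 · u_1 = 0 (should be 0)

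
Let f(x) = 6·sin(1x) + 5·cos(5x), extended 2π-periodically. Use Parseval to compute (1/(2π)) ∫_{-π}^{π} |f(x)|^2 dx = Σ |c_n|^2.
Σ |c_n|^2 = 61/2

Expand |f|^2 and use orthogonality of {sin(nx), cos(mx)} on [-π, π]:
  ∫_{-π}^{π} sin(nx)^2 dx = π, ∫ cos(mx)^2 dx = π, and cross terms integrate to 0.
So ∫_{-π}^{π} f(x)^2 dx = 6^2 · π + 5^2 · π = (36 + 25)π.
Divide by 2π: (36 + 25)/2 = 61/2.
By Parseval, this equals Σ |c_n|^2.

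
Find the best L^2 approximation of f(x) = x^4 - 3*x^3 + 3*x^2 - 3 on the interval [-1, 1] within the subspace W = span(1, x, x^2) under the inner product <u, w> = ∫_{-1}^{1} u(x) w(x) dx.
g(x) = 27*x^2/7 - 9*x/5 - 108/35

The best approximation g ∈ W is the orthogonal projection of f onto W. Writing g = a_0 + a_1 x + a_2 x^2, the coefficients solve the normal equations G · a = b where
  G_{ij} = <φ_i, φ_j> and b_i = <f, φ_i>, with φ_0 = 1, φ_1 = x, φ_2 = x^2.
G =
  [2, 0, 2/3]
  [0, 2/3, 0]
  [2/3, 0, 2/5],
b = (-18/5, -6/5, -18/35).
Solving gives a_0 = -108/35, a_1 = -9/5, a_2 = 27/7, so
  g(x) = 27*x^2/7 - 9*x/5 - 108/35.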